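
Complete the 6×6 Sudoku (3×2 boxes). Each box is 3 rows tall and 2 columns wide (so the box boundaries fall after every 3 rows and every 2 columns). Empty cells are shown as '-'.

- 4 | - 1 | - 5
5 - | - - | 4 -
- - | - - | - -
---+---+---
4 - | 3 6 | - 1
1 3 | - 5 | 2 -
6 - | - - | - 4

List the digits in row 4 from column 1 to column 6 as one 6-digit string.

row 4, column 5 = 5: row 4 has {1,3,4,6}; col 5 has {2,4}; box has {1,2,4} → only 5 remains.
row 5, column 3 = 4 (sole candidate).
row 5, column 6 = 6 (sole candidate).
row 6, column 4 = 2 (sole candidate).
row 6, column 5 = 3 (sole candidate).
row 1, column 5 = 6 (sole candidate).
row 2, column 4 = 3 (sole candidate).
row 2, column 6 = 2 (sole candidate).
row 3, column 4 = 4 (sole candidate).
row 3, column 5 = 1 (sole candidate).
row 3, column 6 = 3 (sole candidate).
row 4, column 2 = 2: row 4 has {1,3,4,5,6}; col 2 has {3,4}; box has {1,3,4,6} → only 2 remains.

423651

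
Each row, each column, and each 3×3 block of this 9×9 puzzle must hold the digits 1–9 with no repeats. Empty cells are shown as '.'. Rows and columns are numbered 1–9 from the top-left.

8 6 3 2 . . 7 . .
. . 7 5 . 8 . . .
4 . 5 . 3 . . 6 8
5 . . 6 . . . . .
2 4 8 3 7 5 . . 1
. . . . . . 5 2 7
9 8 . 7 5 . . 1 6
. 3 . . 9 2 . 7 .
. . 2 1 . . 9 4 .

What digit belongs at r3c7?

r2c1 = 1: row 2 has {5,7,8}; col 1 has {2,4,5,8,9}; box has {3,4,5,6,7,8} → only 1 remains.
r3c4 = 9: row 3 has {3,4,5,6,8}; col 4 has {1,2,3,5,6,7}; box has {2,3,5,8} → only 9 remains.
r5c7 = 6: row 5 has {1,2,3,4,5,7,8}; col 7 has {5,7,9}; box has {1,2,5,7} → only 6 remains.
r5c8 = 9: row 5 has {1,2,3,4,5,6,7,8}; col 8 has {1,2,4,6,7}; box has {1,2,5,6,7} → only 9 remains.
r7c3 = 4: row 7 has {1,5,6,7,8,9}; col 3 has {2,3,5,7,8}; box has {2,3,8,9} → only 4 remains.
r7c6 = 3: row 7 has {1,4,5,6,7,8,9}; col 6 has {2,5,8}; box has {1,2,5,7,9} → only 3 remains.
r7c7 = 2: row 7 has {1,3,4,5,6,7,8,9}; col 7 has {5,6,7,9}; box has {1,4,6,7,9} → only 2 remains.
r8c1 = 6: row 8 has {2,3,7,9}; col 1 has {1,2,4,5,8,9}; box has {2,3,4,8,9} → only 6 remains.
r8c3 = 1: row 8 has {2,3,6,7,9}; col 3 has {2,3,4,5,7,8}; box has {2,3,4,6,8,9} → only 1 remains.
r8c7 = 8: row 8 has {1,2,3,6,7,9}; col 7 has {2,5,6,7,9}; box has {1,2,4,6,7,9} → only 8 remains.
r8c9 = 5: row 8 has {1,2,3,6,7,8,9}; col 9 has {1,6,7,8}; box has {1,2,4,6,7,8,9} → only 5 remains.
r9c1 = 7: row 9 has {1,2,4,9}; col 1 has {1,2,4,5,6,8,9}; box has {1,2,3,4,6,8,9} → only 7 remains.
r9c2 = 5: row 9 has {1,2,4,7,9}; col 2 has {3,4,6,8}; box has {1,2,3,4,6,7,8,9} → only 5 remains.
r9c6 = 6: row 9 has {1,2,4,5,7,9}; col 6 has {2,3,5,8}; box has {1,2,3,5,7,9} → only 6 remains.
r9c9 = 3: row 9 has {1,2,4,5,6,7,9}; col 9 has {1,5,6,7,8}; box has {1,2,4,5,6,7,8,9} → only 3 remains.
r1c8 = 5: row 1 has {2,3,6,7,8}; col 8 has {1,2,4,6,7,9}; box has {6,7,8} → only 5 remains.
r2c8 = 3: row 2 has {1,5,7,8}; col 8 has {1,2,4,5,6,7,9}; box has {5,6,7,8} → only 3 remains.
r3c2 = 2: row 3 has {3,4,5,6,8,9}; col 2 has {3,4,5,6,8}; box has {1,3,4,5,6,7,8} → only 2 remains.
r3c7 = 1: row 3 has {2,3,4,5,6,8,9}; col 7 has {2,5,6,7,8,9}; box has {3,5,6,7,8} → only 1 remains.

1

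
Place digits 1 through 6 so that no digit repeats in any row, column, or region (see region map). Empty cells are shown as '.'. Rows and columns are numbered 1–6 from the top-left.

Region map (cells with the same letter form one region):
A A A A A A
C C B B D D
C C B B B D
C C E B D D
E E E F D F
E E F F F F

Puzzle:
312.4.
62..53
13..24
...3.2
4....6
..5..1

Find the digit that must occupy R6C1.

R1C6 = 5 (sole candidate).
R3C3 = 6 (sole candidate).
R3C4 = 5 (sole candidate).
R4C1 = 5 (sole candidate).
R4C2 = 4 (sole candidate).
R4C3 = 1 (sole candidate).
R4C5 = 6 (sole candidate).
R5C2 = 5 (sole candidate).
R5C3 = 3 (sole candidate).
R5C4 = 2 (sole candidate).
R5C5 = 1 (sole candidate).
R6C1 = 2: row 6 has {1,5}; col 1 has {1,3,4,5,6}; region has {1,3,4,5} → only 2 remains.

2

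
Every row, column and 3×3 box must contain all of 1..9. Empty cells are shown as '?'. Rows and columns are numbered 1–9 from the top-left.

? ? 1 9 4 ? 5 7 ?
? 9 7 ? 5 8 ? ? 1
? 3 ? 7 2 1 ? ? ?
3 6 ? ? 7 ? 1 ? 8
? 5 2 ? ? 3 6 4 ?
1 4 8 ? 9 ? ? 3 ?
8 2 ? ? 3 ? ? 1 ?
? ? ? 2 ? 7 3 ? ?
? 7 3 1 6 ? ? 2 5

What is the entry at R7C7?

R1C2 = 8: row 1 has {1,4,5,7,9}; col 2 has {2,3,4,5,6,7,9}; box has {1,3,7,9} → only 8 remains.
R1C6 = 6: row 1 has {1,4,5,7,8,9}; col 6 has {1,3,7,8}; box has {1,2,4,5,7,8,9} → only 6 remains.
R2C4 = 3: row 2 has {1,5,7,8,9}; col 4 has {1,2,7,9}; box has {1,2,4,5,6,7,8,9} → only 3 remains.
R2C8 = 6: row 2 has {1,3,5,7,8,9}; col 8 has {1,2,3,4,7}; box has {1,5,7} → only 6 remains.
R4C3 = 9: row 4 has {1,3,6,7,8}; col 3 has {1,2,3,7,8}; box has {1,2,3,4,5,6,8} → only 9 remains.
R4C8 = 5: row 4 has {1,3,6,7,8,9}; col 8 has {1,2,3,4,6,7}; box has {1,3,4,6,8} → only 5 remains.
R5C1 = 7: row 5 has {2,3,4,5,6}; col 1 has {1,3,8}; box has {1,2,3,4,5,6,8,9} → only 7 remains.
R5C4 = 8: row 5 has {2,3,4,5,6,7}; col 4 has {1,2,3,7,9}; box has {3,7,9} → only 8 remains.
R5C5 = 1: row 5 has {2,3,4,5,6,7,8}; col 5 has {2,3,4,5,6,7,9}; box has {3,7,8,9} → only 1 remains.
R5C9 = 9: row 5 has {1,2,3,4,5,6,7,8}; col 9 has {1,5,8}; box has {1,3,4,5,6,8} → only 9 remains.
R8C2 = 1: row 8 has {2,3,7}; col 2 has {2,3,4,5,6,7,8,9}; box has {2,3,7,8} → only 1 remains.
R8C5 = 8: row 8 has {1,2,3,7}; col 5 has {1,2,3,4,5,6,7,9}; box has {1,2,3,6,7} → only 8 remains.
R8C8 = 9: row 8 has {1,2,3,7,8}; col 8 has {1,2,3,4,5,6,7}; box has {1,2,3,5} → only 9 remains.
R1C1 = 2: row 1 has {1,4,5,6,7,8,9}; col 1 has {1,3,7,8}; box has {1,3,7,8,9} → only 2 remains.
R1C9 = 3: row 1 has {1,2,4,5,6,7,8,9}; col 9 has {1,5,8,9}; box has {1,5,6,7} → only 3 remains.
R2C1 = 4: row 2 has {1,3,5,6,7,8,9}; col 1 has {1,2,3,7,8}; box has {1,2,3,7,8,9} → only 4 remains.
R2C7 = 2: row 2 has {1,3,4,5,6,7,8,9}; col 7 has {1,3,5,6}; box has {1,3,5,6,7} → only 2 remains.
R3C8 = 8: row 3 has {1,2,3,7}; col 8 has {1,2,3,4,5,6,7,9}; box has {1,2,3,5,6,7} → only 8 remains.
R3C9 = 4: row 3 has {1,2,3,7,8}; col 9 has {1,3,5,8,9}; box has {1,2,3,5,6,7,8} → only 4 remains.
R4C4 = 4: row 4 has {1,3,5,6,7,8,9}; col 4 has {1,2,3,7,8,9}; box has {1,3,7,8,9} → only 4 remains.
R4C6 = 2: row 4 has {1,3,4,5,6,7,8,9}; col 6 has {1,3,6,7,8}; box has {1,3,4,7,8,9} → only 2 remains.
R6C6 = 5: row 6 has {1,3,4,8,9}; col 6 has {1,2,3,6,7,8}; box has {1,2,3,4,7,8,9} → only 5 remains.
R6C7 = 7: row 6 has {1,3,4,5,8,9}; col 7 has {1,2,3,5,6}; box has {1,3,4,5,6,8,9} → only 7 remains.
R6C9 = 2: row 6 has {1,3,4,5,7,8,9}; col 9 has {1,3,4,5,8,9}; box has {1,3,4,5,6,7,8,9} → only 2 remains.
R7C4 = 5: row 7 has {1,2,3,8}; col 4 has {1,2,3,4,7,8,9}; box has {1,2,3,6,7,8} → only 5 remains.
R7C7 = 4: row 7 has {1,2,3,5,8}; col 7 has {1,2,3,5,6,7}; box has {1,2,3,5,9} → only 4 remains.

4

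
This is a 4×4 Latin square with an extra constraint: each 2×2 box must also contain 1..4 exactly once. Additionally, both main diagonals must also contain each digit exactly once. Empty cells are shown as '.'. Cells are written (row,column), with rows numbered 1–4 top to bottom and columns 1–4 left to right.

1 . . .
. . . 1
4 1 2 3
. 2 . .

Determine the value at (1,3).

(4,1) = 3 (sole candidate).
(4,4) = 4 (sole candidate).
(1,4) = 2 (sole candidate).
(2,1) = 2 (sole candidate).
(2,2) = 3 (sole candidate).
(2,3) = 4 (sole candidate).
(4,3) = 1 (sole candidate).
(1,2) = 4 (sole candidate).
(1,3) = 3: row 1 has {1,2,4}; col 3 has {1,2,4}; box has {1,2,4} → only 3 remains.

3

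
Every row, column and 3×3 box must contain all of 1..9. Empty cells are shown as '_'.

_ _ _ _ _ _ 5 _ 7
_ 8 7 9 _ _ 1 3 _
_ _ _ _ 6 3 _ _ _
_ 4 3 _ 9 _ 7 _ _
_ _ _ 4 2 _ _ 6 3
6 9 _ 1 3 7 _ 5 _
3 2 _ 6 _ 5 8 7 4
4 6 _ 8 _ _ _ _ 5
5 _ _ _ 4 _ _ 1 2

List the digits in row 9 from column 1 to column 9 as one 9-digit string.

R1C4 = 2: row 1 has {5,7}; col 4 has {1,4,6,8,9}; box has {3,6,9} → only 2 remains.
R2C1 = 2: row 2 has {1,3,7,8,9}; col 1 has {3,4,5,6}; box has {7,8} → only 2 remains.
R2C5 = 5: row 2 has {1,2,3,7,8,9}; col 5 has {2,3,4,6,9}; box has {2,3,6,9} → only 5 remains.
R2C6 = 4: row 2 has {1,2,3,5,7,8,9}; col 6 has {3,5,7}; box has {2,3,5,6,9} → only 4 remains.
R2C9 = 6: row 2 has {1,2,3,4,5,7,8,9}; col 9 has {2,3,4,5,7}; box has {1,3,5,7} → only 6 remains.
R3C4 = 7: row 3 has {3,6}; col 4 has {1,2,4,6,8,9}; box has {2,3,4,5,6,9} → only 7 remains.
R4C4 = 5: row 4 has {3,4,7,9}; col 4 has {1,2,4,6,7,8,9}; box has {1,2,3,4,7,9} → only 5 remains.
R5C6 = 8: row 5 has {2,3,4,6}; col 6 has {3,4,5,7}; box has {1,2,3,4,5,7,9} → only 8 remains.
R5C7 = 9: row 5 has {2,3,4,6,8}; col 7 has {1,5,7,8}; box has {3,5,6,7} → only 9 remains.
R6C9 = 8: row 6 has {1,3,5,6,7,9}; col 9 has {2,3,4,5,6,7}; box has {3,5,6,7,9} → only 8 remains.
R7C5 = 1: row 7 has {2,3,4,5,6,7,8}; col 5 has {2,3,4,5,6,9}; box has {4,5,6,8} → only 1 remains.
R8C5 = 7: row 8 has {4,5,6,8}; col 5 has {1,2,3,4,5,6,9}; box has {1,4,5,6,8} → only 7 remains.
R8C7 = 3: row 8 has {4,5,6,7,8}; col 7 has {1,5,7,8,9}; box has {1,2,4,5,7,8} → only 3 remains.
R8C8 = 9: row 8 has {3,4,5,6,7,8}; col 8 has {1,3,5,6,7}; box has {1,2,3,4,5,7,8} → only 9 remains.
R9C2 = 7: row 9 has {1,2,4,5}; col 2 has {2,4,6,8,9}; box has {2,3,4,5,6} → only 7 remains.
R9C4 = 3: row 9 has {1,2,4,5,7}; col 4 has {1,2,4,5,6,7,8,9}; box has {1,4,5,6,7,8} → only 3 remains.
R9C6 = 9: row 9 has {1,2,3,4,5,7}; col 6 has {3,4,5,7,8}; box has {1,3,4,5,6,7,8} → only 9 remains.
R9C7 = 6: row 9 has {1,2,3,4,5,7,9}; col 7 has {1,3,5,7,8,9}; box has {1,2,3,4,5,7,8,9} → only 6 remains.
R1C5 = 8: row 1 has {2,5,7}; col 5 has {1,2,3,4,5,6,7,9}; box has {2,3,4,5,6,7,9} → only 8 remains.
R1C6 = 1: row 1 has {2,5,7,8}; col 6 has {3,4,5,7,8,9}; box has {2,3,4,5,6,7,8,9} → only 1 remains.
R1C8 = 4: row 1 has {1,2,5,7,8}; col 8 has {1,3,5,6,7,9}; box has {1,3,5,6,7} → only 4 remains.
R3C7 = 2: row 3 has {3,6,7}; col 7 has {1,3,5,6,7,8,9}; box has {1,3,4,5,6,7} → only 2 remains.
R3C8 = 8: row 3 has {2,3,6,7}; col 8 has {1,3,4,5,6,7,9}; box has {1,2,3,4,5,6,7} → only 8 remains.
R3C9 = 9: row 3 has {2,3,6,7,8}; col 9 has {2,3,4,5,6,7,8}; box has {1,2,3,4,5,6,7,8} → only 9 remains.
R4C6 = 6: row 4 has {3,4,5,7,9}; col 6 has {1,3,4,5,7,8,9}; box has {1,2,3,4,5,7,8,9} → only 6 remains.
R4C8 = 2: row 4 has {3,4,5,6,7,9}; col 8 has {1,3,4,5,6,7,8,9}; box has {3,5,6,7,8,9} → only 2 remains.
R4C9 = 1: row 4 has {2,3,4,5,6,7,9}; col 9 has {2,3,4,5,6,7,8,9}; box has {2,3,5,6,7,8,9} → only 1 remains.
R6C3 = 2: row 6 has {1,3,5,6,7,8,9}; col 3 has {3,7}; box has {3,4,6,9} → only 2 remains.
R6C7 = 4: row 6 has {1,2,3,5,6,7,8,9}; col 7 has {1,2,3,5,6,7,8,9}; box has {1,2,3,5,6,7,8,9} → only 4 remains.
R7C3 = 9: row 7 has {1,2,3,4,5,6,7,8}; col 3 has {2,3,7}; box has {2,3,4,5,6,7} → only 9 remains.
R8C3 = 1: row 8 has {3,4,5,6,7,8,9}; col 3 has {2,3,7,9}; box has {2,3,4,5,6,7,9} → only 1 remains.
R8C6 = 2: row 8 has {1,3,4,5,6,7,8,9}; col 6 has {1,3,4,5,6,7,8,9}; box has {1,3,4,5,6,7,8,9} → only 2 remains.
R9C3 = 8: row 9 has {1,2,3,4,5,6,7,9}; col 3 has {1,2,3,7,9}; box has {1,2,3,4,5,6,7,9} → only 8 remains.

578349612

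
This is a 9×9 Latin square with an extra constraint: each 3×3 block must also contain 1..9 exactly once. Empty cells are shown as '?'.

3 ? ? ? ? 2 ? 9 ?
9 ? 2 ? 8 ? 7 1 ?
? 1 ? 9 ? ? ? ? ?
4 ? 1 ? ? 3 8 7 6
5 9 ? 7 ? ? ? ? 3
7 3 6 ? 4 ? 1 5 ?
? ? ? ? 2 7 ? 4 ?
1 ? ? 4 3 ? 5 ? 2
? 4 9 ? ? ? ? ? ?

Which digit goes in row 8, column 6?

9

row 4, column 2 = 2 (sole candidate).
row 4, column 4 = 5 (sole candidate).
row 4, column 5 = 9 (sole candidate).
row 5, column 3 = 8 (sole candidate).
row 5, column 8 = 2 (sole candidate).
row 6, column 6 = 8 (sole candidate).
row 6, column 9 = 9 (sole candidate).
row 8, column 3 = 7 (sole candidate).
row 5, column 7 = 4 (sole candidate).
row 6, column 4 = 2 (sole candidate).
row 1, column 7 = 6 (sole candidate).
row 9, column 7 = 3 (sole candidate).
row 1, column 4 = 1 (sole candidate).
row 3, column 7 = 2 (sole candidate).
row 7, column 7 = 9 (sole candidate).
row 2, column 4 = 3 (hidden single in row 2).
row 3, column 8 = 3 (hidden single in row 3).
row 3, column 5 = 7 (hidden single in row 3).
row 1, column 5 = 5 (sole candidate).
row 1, column 3 = 4 (sole candidate).
row 1, column 9 = 8 (sole candidate).
row 3, column 3 = 5 (sole candidate).
row 3, column 9 = 4 (sole candidate).
row 7, column 3 = 3 (sole candidate).
row 7, column 9 = 1 (sole candidate).
row 9, column 9 = 7 (sole candidate).
row 1, column 2 = 7 (sole candidate).
row 2, column 2 = 6 (sole candidate).
row 2, column 6 = 4 (sole candidate).
row 2, column 9 = 5 (sole candidate).
row 3, column 1 = 8 (sole candidate).
row 3, column 6 = 6 (sole candidate).
row 5, column 6 = 1 (sole candidate).
row 7, column 1 = 6 (sole candidate).
row 7, column 4 = 8 (sole candidate).
row 8, column 2 = 8 (sole candidate).
row 8, column 6 = 9: row 8 has {1,2,3,4,5,7,8}; col 6 has {1,2,3,4,6,7,8}; box has {2,3,4,7,8} → only 9 remains.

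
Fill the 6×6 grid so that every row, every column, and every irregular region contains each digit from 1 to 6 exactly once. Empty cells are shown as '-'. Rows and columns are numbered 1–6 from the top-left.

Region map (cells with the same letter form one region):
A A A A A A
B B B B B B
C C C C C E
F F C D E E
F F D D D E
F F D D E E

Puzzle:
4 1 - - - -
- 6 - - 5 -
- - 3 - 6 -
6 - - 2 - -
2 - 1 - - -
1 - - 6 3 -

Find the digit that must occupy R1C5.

2

R1C5 = 2: row 1 has {1,4}; col 5 has {3,5,6}; region has {1,4} → only 2 remains.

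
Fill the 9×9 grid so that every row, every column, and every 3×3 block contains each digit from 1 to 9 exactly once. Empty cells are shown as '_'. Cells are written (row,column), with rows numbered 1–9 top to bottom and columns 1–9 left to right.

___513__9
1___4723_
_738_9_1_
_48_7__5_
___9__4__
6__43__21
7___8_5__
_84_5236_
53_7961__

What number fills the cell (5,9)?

3

(2,4) = 6 (sole candidate).
(3,5) = 2 (sole candidate).
(3,7) = 6 (sole candidate).
(4,6) = 1 (sole candidate).
(4,7) = 9 (sole candidate).
(5,5) = 6 (sole candidate).
(7,6) = 4 (sole candidate).
(7,8) = 9 (sole candidate).
(7,9) = 2 (sole candidate).
(8,1) = 9 (sole candidate).
(8,4) = 1 (sole candidate).
(8,9) = 7 (sole candidate).
(9,3) = 2 (sole candidate).
(1,3) = 6 (sole candidate).
(3,1) = 4 (sole candidate).
(3,9) = 5 (sole candidate).
(4,4) = 2 (sole candidate).
(7,3) = 1 (sole candidate).
(7,4) = 3 (sole candidate).
(1,2) = 2 (sole candidate).
(2,9) = 8 (sole candidate).
(4,1) = 3 (sole candidate).
(4,9) = 6 (sole candidate).
(5,1) = 2 (sole candidate).
(5,9) = 3: row 5 has {2,4,6,9}; col 9 has {1,2,5,6,7,8,9}; box has {1,2,4,5,6,9} → only 3 remains.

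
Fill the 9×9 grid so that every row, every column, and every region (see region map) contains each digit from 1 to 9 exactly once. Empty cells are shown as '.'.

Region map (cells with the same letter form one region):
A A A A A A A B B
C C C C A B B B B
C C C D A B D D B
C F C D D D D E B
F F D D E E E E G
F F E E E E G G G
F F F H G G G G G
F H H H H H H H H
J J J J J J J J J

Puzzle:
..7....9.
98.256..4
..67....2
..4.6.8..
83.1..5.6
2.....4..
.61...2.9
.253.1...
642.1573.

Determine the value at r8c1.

r1c2 = 1: row 1 has {7,9}; col 2 has {2,3,4,6,8}; region has {5,7} → only 1 remains.
r2c3 = 3: row 2 has {2,4,5,6,8,9}; col 3 has {1,2,4,5,6,7}; region has {2,4,6,8,9} → only 3 remains.
r2c7 = 1: row 2 has {2,3,4,5,6,8,9}; col 7 has {2,4,5,7,8}; region has {2,4,6,9} → only 1 remains.
r2c8 = 7: row 2 has {1,2,3,4,5,6,8,9}; col 8 has {3,9}; region has {1,2,4,6,9} → only 7 remains.
r3c2 = 5: row 3 has {2,6,7}; col 2 has {1,2,3,4,6,8}; region has {2,3,4,6,8,9} → only 5 remains.
r3c8 = 4: row 3 has {2,5,6,7}; col 8 has {3,7,9}; region has {1,6,7,8} → only 4 remains.
r5c3 = 9: row 5 has {1,3,5,6,8}; col 3 has {1,2,3,4,5,6,7}; region has {1,4,6,7,8} → only 9 remains.
r5c8 = 2: row 5 has {1,3,5,6,8,9}; col 8 has {3,4,7,9}; region has {5} → only 2 remains.
r6c3 = 8: row 6 has {2,4}; col 3 has {1,2,3,4,5,6,7,9}; region has {2,5} → only 8 remains.
r9c9 = 8: row 9 has {1,2,3,4,5,6,7}; col 9 has {2,4,6,9}; region has {1,2,3,4,5,6,7} → only 8 remains.
r3c1 = 1: row 3 has {2,4,5,6,7}; col 1 has {2,6,8,9}; region has {2,3,4,5,6,8,9} → only 1 remains.
r3c7 = 3: row 3 has {1,2,4,5,6,7}; col 7 has {1,2,4,5,7,8}; region has {1,4,6,7,8,9} → only 3 remains.
r4c1 = 7: row 4 has {4,6,8}; col 1 has {1,2,6,8,9}; region has {1,2,3,4,5,6,8,9} → only 7 remains.
r4c2 = 9: row 4 has {4,6,7,8}; col 2 has {1,2,3,4,5,6,8}; region has {1,2,3,6,8} → only 9 remains.
r4c4 = 5: row 4 has {4,6,7,8,9}; col 4 has {1,2,3,7}; region has {1,3,4,6,7,8,9} → only 5 remains.
r4c6 = 2: row 4 has {4,5,6,7,8,9}; col 6 has {1,5,6}; region has {1,3,4,5,6,7,8,9} → only 2 remains.
r4c8 = 1: row 4 has {2,4,5,6,7,8,9}; col 8 has {2,3,4,7,9}; region has {2,5,8} → only 1 remains.
r4c9 = 3: row 4 has {1,2,4,5,6,7,8,9}; col 9 has {2,4,6,8,9}; region has {1,2,4,6,7,9} → only 3 remains.
r6c2 = 7: row 6 has {2,4,8}; col 2 has {1,2,3,4,5,6,8,9}; region has {1,2,3,6,8,9} → only 7 remains.
r6c8 = 5: row 6 has {2,4,7,8}; col 8 has {1,2,3,4,7,9}; region has {2,4,6,9} → only 5 remains.
r6c9 = 1: row 6 has {2,4,5,7,8}; col 9 has {2,3,4,6,8,9}; region has {2,4,5,6,9} → only 1 remains.
r7c8 = 8: row 7 has {1,2,6,9}; col 8 has {1,2,3,4,5,7,9}; region has {1,2,4,5,6,9} → only 8 remains.
r8c1 = 4: row 8 has {1,2,3,5}; col 1 has {1,2,6,7,8,9}; region has {1,2,3,6,7,8,9} → only 4 remains.

4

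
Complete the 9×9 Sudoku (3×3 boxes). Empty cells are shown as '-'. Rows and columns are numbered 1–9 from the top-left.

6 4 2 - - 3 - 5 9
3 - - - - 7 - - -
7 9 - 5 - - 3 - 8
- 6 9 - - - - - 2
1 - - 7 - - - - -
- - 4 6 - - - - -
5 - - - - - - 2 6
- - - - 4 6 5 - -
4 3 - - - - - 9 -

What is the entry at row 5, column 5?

9

row 3, column 3 = 1: row 3 has {3,5,7,8,9}; col 3 has {2,4,9}; box has {2,3,4,6,7,9} → only 1 remains.
row 4, column 1 = 8: row 4 has {2,6,9}; col 1 has {1,3,4,5,6,7}; box has {1,4,6,9} → only 8 remains.
row 6, column 1 = 2: row 6 has {4,6}; col 1 has {1,3,4,5,6,7,8}; box has {1,4,6,8,9} → only 2 remains.
row 8, column 1 = 9: row 8 has {4,5,6}; col 1 has {1,2,3,4,5,6,7,8}; box has {3,4,5} → only 9 remains.
row 5, column 2 = 5: row 5 has {1,7}; col 2 has {3,4,6,9}; box has {1,2,4,6,8,9} → only 5 remains.
row 5, column 3 = 3: row 5 has {1,5,7}; col 3 has {1,2,4,9}; box has {1,2,4,5,6,8,9} → only 3 remains.
row 5, column 9 = 4: row 5 has {1,3,5,7}; col 9 has {2,6,8,9}; box has {2} → only 4 remains.
row 6, column 2 = 7: row 6 has {2,4,6}; col 2 has {3,4,5,6,9}; box has {1,2,3,4,5,6,8,9} → only 7 remains.
row 2, column 2 = 8: row 2 has {3,7}; col 2 has {3,4,5,6,7,9}; box has {1,2,3,4,6,7,9} → only 8 remains.
row 2, column 3 = 5: row 2 has {3,7,8}; col 3 has {1,2,3,4,9}; box has {1,2,3,4,6,7,8,9} → only 5 remains.
row 2, column 9 = 1: row 2 has {3,5,7,8}; col 9 has {2,4,6,8,9}; box has {3,5,8,9} → only 1 remains.
row 7, column 2 = 1: row 7 has {2,5,6}; col 2 has {3,4,5,6,7,8,9}; box has {3,4,5,9} → only 1 remains.
row 8, column 2 = 2: row 8 has {4,5,6,9}; col 2 has {1,3,4,5,6,7,8,9}; box has {1,3,4,5,9} → only 2 remains.
row 9, column 9 = 7: row 9 has {3,4,9}; col 9 has {1,2,4,6,8,9}; box has {2,5,6,9} → only 7 remains.
row 1, column 7 = 7: row 1 has {2,3,4,5,6,9}; col 7 has {3,5}; box has {1,3,5,8,9} → only 7 remains.
row 4, column 7 = 1: row 4 has {2,6,8,9}; col 7 has {3,5,7}; box has {2,4} → only 1 remains.
row 8, column 9 = 3: row 8 has {2,4,5,6,9}; col 9 has {1,2,4,6,7,8,9}; box has {2,5,6,7,9} → only 3 remains.
row 9, column 7 = 8: row 9 has {3,4,7,9}; col 7 has {1,3,5,7}; box has {2,3,5,6,7,9} → only 8 remains.
row 6, column 7 = 9: row 6 has {2,4,6,7}; col 7 has {1,3,5,7,8}; box has {1,2,4} → only 9 remains.
row 6, column 9 = 5: row 6 has {2,4,6,7,9}; col 9 has {1,2,3,4,6,7,8,9}; box has {1,2,4,9} → only 5 remains.
row 7, column 7 = 4: row 7 has {1,2,5,6}; col 7 has {1,3,5,7,8,9}; box has {2,3,5,6,7,8,9} → only 4 remains.
row 8, column 8 = 1: row 8 has {2,3,4,5,6,9}; col 8 has {2,5,9}; box has {2,3,4,5,6,7,8,9} → only 1 remains.
row 9, column 3 = 6: row 9 has {3,4,7,8,9}; col 3 has {1,2,3,4,5,9}; box has {1,2,3,4,5,9} → only 6 remains.
row 5, column 7 = 6: row 5 has {1,3,4,5,7}; col 7 has {1,3,4,5,7,8,9}; box has {1,2,4,5,9} → only 6 remains.
row 5, column 8 = 8: row 5 has {1,3,4,5,6,7}; col 8 has {1,2,5,9}; box has {1,2,4,5,6,9} → only 8 remains.
row 6, column 8 = 3: row 6 has {2,4,5,6,7,9}; col 8 has {1,2,5,8,9}; box has {1,2,4,5,6,8,9} → only 3 remains.
row 8, column 4 = 8: row 8 has {1,2,3,4,5,6,9}; col 4 has {5,6,7}; box has {4,6} → only 8 remains.
row 1, column 4 = 1: row 1 has {2,3,4,5,6,7,9}; col 4 has {5,6,7,8}; box has {3,5,7} → only 1 remains.
row 1, column 5 = 8: row 1 has {1,2,3,4,5,6,7,9}; col 5 has {4}; box has {1,3,5,7} → only 8 remains.
row 2, column 7 = 2: row 2 has {1,3,5,7,8}; col 7 has {1,3,4,5,6,7,8,9}; box has {1,3,5,7,8,9} → only 2 remains.
row 4, column 8 = 7: row 4 has {1,2,6,8,9}; col 8 has {1,2,3,5,8,9}; box has {1,2,3,4,5,6,8,9} → only 7 remains.
row 6, column 5 = 1: row 6 has {2,3,4,5,6,7,9}; col 5 has {4,8}; box has {6,7} → only 1 remains.
row 6, column 6 = 8: row 6 has {1,2,3,4,5,6,7,9}; col 6 has {3,6,7}; box has {1,6,7} → only 8 remains.
row 7, column 6 = 9: row 7 has {1,2,4,5,6}; col 6 has {3,6,7,8}; box has {4,6,8} → only 9 remains.
row 8, column 3 = 7: row 8 has {1,2,3,4,5,6,8,9}; col 3 has {1,2,3,4,5,6,9}; box has {1,2,3,4,5,6,9} → only 7 remains.
row 9, column 4 = 2: row 9 has {3,4,6,7,8,9}; col 4 has {1,5,6,7,8}; box has {4,6,8,9} → only 2 remains.
row 9, column 5 = 5: row 9 has {2,3,4,6,7,8,9}; col 5 has {1,4,8}; box has {2,4,6,8,9} → only 5 remains.
row 9, column 6 = 1: row 9 has {2,3,4,5,6,7,8,9}; col 6 has {3,6,7,8,9}; box has {2,4,5,6,8,9} → only 1 remains.
row 4, column 5 = 3: row 4 has {1,2,6,7,8,9}; col 5 has {1,4,5,8}; box has {1,6,7,8} → only 3 remains.
row 5, column 6 = 2: row 5 has {1,3,4,5,6,7,8}; col 6 has {1,3,6,7,8,9}; box has {1,3,6,7,8} → only 2 remains.
row 7, column 3 = 8: row 7 has {1,2,4,5,6,9}; col 3 has {1,2,3,4,5,6,7,9}; box has {1,2,3,4,5,6,7,9} → only 8 remains.
row 7, column 4 = 3: row 7 has {1,2,4,5,6,8,9}; col 4 has {1,2,5,6,7,8}; box has {1,2,4,5,6,8,9} → only 3 remains.
row 7, column 5 = 7: row 7 has {1,2,3,4,5,6,8,9}; col 5 has {1,3,4,5,8}; box has {1,2,3,4,5,6,8,9} → only 7 remains.
row 3, column 6 = 4: row 3 has {1,3,5,7,8,9}; col 6 has {1,2,3,6,7,8,9}; box has {1,3,5,7,8} → only 4 remains.
row 3, column 8 = 6: row 3 has {1,3,4,5,7,8,9}; col 8 has {1,2,3,5,7,8,9}; box has {1,2,3,5,7,8,9} → only 6 remains.
row 4, column 4 = 4: row 4 has {1,2,3,6,7,8,9}; col 4 has {1,2,3,5,6,7,8}; box has {1,2,3,6,7,8} → only 4 remains.
row 4, column 6 = 5: row 4 has {1,2,3,4,6,7,8,9}; col 6 has {1,2,3,4,6,7,8,9}; box has {1,2,3,4,6,7,8} → only 5 remains.
row 5, column 5 = 9: row 5 has {1,2,3,4,5,6,7,8}; col 5 has {1,3,4,5,7,8}; box has {1,2,3,4,5,6,7,8} → only 9 remains.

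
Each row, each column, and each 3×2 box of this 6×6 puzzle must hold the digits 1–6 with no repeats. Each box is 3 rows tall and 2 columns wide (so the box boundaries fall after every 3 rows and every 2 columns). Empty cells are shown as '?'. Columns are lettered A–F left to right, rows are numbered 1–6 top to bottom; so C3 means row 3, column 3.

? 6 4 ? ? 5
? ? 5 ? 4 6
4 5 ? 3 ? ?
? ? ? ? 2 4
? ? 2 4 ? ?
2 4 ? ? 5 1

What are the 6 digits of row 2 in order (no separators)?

325146

E3 = 1: row 3 has {3,4,5}; col 5 has {2,4,5}; box has {4,5,6} → only 1 remains.
F3 = 2: row 3 has {1,3,4,5}; col 6 has {1,4,5,6}; box has {1,4,5,6} → only 2 remains.
F5 = 3: row 5 has {2,4}; col 6 has {1,2,4,5,6}; box has {1,2,4,5} → only 3 remains.
D6 = 6: row 6 has {1,2,4,5}; col 4 has {3,4}; box has {2,4} → only 6 remains.
E1 = 3: row 1 has {4,5,6}; col 5 has {1,2,4,5}; box has {1,2,4,5,6} → only 3 remains.
C3 = 6: row 3 has {1,2,3,4,5}; col 3 has {2,4,5}; box has {3,4,5} → only 6 remains.
B5 = 1: row 5 has {2,3,4}; col 2 has {4,5,6}; box has {2,4} → only 1 remains.
E5 = 6: row 5 has {1,2,3,4}; col 5 has {1,2,3,4,5}; box has {1,2,3,4,5} → only 6 remains.
C6 = 3: row 6 has {1,2,4,5,6}; col 3 has {2,4,5,6}; box has {2,4,6} → only 3 remains.
A1 = 1: row 1 has {3,4,5,6}; col 1 has {2,4}; box has {4,5,6} → only 1 remains.
D1 = 2: row 1 has {1,3,4,5,6}; col 4 has {3,4,6}; box has {3,4,5,6} → only 2 remains.
A2 = 3: row 2 has {4,5,6}; col 1 has {1,2,4}; box has {1,4,5,6} → only 3 remains.
B2 = 2: row 2 has {3,4,5,6}; col 2 has {1,4,5,6}; box has {1,3,4,5,6} → only 2 remains.
D2 = 1: row 2 has {2,3,4,5,6}; col 4 has {2,3,4,6}; box has {2,3,4,5,6} → only 1 remains.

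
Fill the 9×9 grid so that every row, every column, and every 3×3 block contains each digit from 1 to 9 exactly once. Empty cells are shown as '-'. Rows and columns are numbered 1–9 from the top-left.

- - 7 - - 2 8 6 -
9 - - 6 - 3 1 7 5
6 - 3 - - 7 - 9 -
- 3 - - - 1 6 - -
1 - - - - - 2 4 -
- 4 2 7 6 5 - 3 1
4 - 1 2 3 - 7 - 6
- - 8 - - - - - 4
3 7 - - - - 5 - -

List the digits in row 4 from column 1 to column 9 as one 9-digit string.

r1c1 = 5 (sole candidate).
r1c2 = 1 (sole candidate).
r1c9 = 3 (sole candidate).
r2c3 = 4 (sole candidate).
r2c5 = 8 (sole candidate).
r3c7 = 4 (sole candidate).
r3c9 = 2 (sole candidate).
r5c5 = 9 (sole candidate).
r5c6 = 8 (sole candidate).
r5c9 = 7 (sole candidate).
r6c1 = 8 (sole candidate).
r6c7 = 9 (sole candidate).
r7c6 = 9 (sole candidate).
r7c8 = 8 (sole candidate).
r8c1 = 2 (sole candidate).
r8c6 = 6 (sole candidate).
r8c7 = 3 (sole candidate).
r8c8 = 1 (sole candidate).
r9c6 = 4 (sole candidate).
r9c8 = 2 (sole candidate).
r9c9 = 9 (sole candidate).
r1c5 = 4 (sole candidate).
r2c2 = 2 (sole candidate).
r3c2 = 8 (sole candidate).
r4c1 = 7: row 4 has {1,3,6}; col 1 has {1,2,3,4,5,6,8,9}; box has {1,2,3,4,8} → only 7 remains.
r4c4 = 4: row 4 has {1,3,6,7}; col 4 has {2,6,7}; box has {1,5,6,7,8,9} → only 4 remains.
r4c5 = 2: row 4 has {1,3,4,6,7}; col 5 has {3,4,6,8,9}; box has {1,4,5,6,7,8,9} → only 2 remains.
r4c8 = 5: row 4 has {1,2,3,4,6,7}; col 8 has {1,2,3,4,6,7,8,9}; box has {1,2,3,4,6,7,9} → only 5 remains.
r4c9 = 8: row 4 has {1,2,3,4,5,6,7}; col 9 has {1,2,3,4,5,6,7,9}; box has {1,2,3,4,5,6,7,9} → only 8 remains.
r5c4 = 3 (sole candidate).
r7c2 = 5 (sole candidate).
r8c2 = 9 (sole candidate).
r8c4 = 5 (sole candidate).
r8c5 = 7 (sole candidate).
r9c3 = 6 (sole candidate).
r9c5 = 1 (sole candidate).
r1c4 = 9 (sole candidate).
r3c4 = 1 (sole candidate).
r3c5 = 5 (sole candidate).
r4c3 = 9: row 4 has {1,2,3,4,5,6,7,8}; col 3 has {1,2,3,4,6,7,8}; box has {1,2,3,4,7,8} → only 9 remains.

739421658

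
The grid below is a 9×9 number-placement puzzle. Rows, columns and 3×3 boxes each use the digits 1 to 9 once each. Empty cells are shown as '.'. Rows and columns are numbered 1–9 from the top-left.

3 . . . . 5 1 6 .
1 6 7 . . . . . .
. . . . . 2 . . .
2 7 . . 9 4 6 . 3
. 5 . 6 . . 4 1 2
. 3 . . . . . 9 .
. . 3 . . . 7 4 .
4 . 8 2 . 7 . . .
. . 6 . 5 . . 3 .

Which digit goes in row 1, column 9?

9

row 4, column 3 = 1: row 4 has {2,3,4,6,7,9}; col 3 has {3,6,7,8}; box has {2,3,5,7} → only 1 remains.
row 5, column 3 = 9: row 5 has {1,2,4,5,6}; col 3 has {1,3,6,7,8}; box has {1,2,3,5,7} → only 9 remains.
row 6, column 3 = 4: row 6 has {3,9}; col 3 has {1,3,6,7,8,9}; box has {1,2,3,5,7,9} → only 4 remains.
row 8, column 8 = 5: row 8 has {2,4,7,8}; col 8 has {1,3,4,6,9}; box has {3,4,7} → only 5 remains.
row 1, column 3 = 2: row 1 has {1,3,5,6}; col 3 has {1,3,4,6,7,8,9}; box has {1,3,6,7} → only 2 remains.
row 3, column 3 = 5: row 3 has {2}; col 3 has {1,2,3,4,6,7,8,9}; box has {1,2,3,6,7} → only 5 remains.
row 4, column 8 = 8: row 4 has {1,2,3,4,6,7,9}; col 8 has {1,3,4,5,6,9}; box has {1,2,3,4,6,9} → only 8 remains.
row 5, column 1 = 8: row 5 has {1,2,4,5,6,9}; col 1 has {1,2,3,4}; box has {1,2,3,4,5,7,9} → only 8 remains.
row 5, column 6 = 3: row 5 has {1,2,4,5,6,8,9}; col 6 has {2,4,5,7}; box has {4,6,9} → only 3 remains.
row 6, column 1 = 6: row 6 has {3,4,9}; col 1 has {1,2,3,4,8}; box has {1,2,3,4,5,7,8,9} → only 6 remains.
row 6, column 7 = 5: row 6 has {3,4,6,9}; col 7 has {1,4,6,7}; box has {1,2,3,4,6,8,9} → only 5 remains.
row 6, column 9 = 7: row 6 has {3,4,5,6,9}; col 9 has {2,3}; box has {1,2,3,4,5,6,8,9} → only 7 remains.
row 8, column 7 = 9: row 8 has {2,4,5,7,8}; col 7 has {1,4,5,6,7}; box has {3,4,5,7} → only 9 remains.
row 2, column 8 = 2: row 2 has {1,6,7}; col 8 has {1,3,4,5,6,8,9}; box has {1,6} → only 2 remains.
row 3, column 1 = 9: row 3 has {2,5}; col 1 has {1,2,3,4,6,8}; box has {1,2,3,5,6,7} → only 9 remains.
row 3, column 8 = 7: row 3 has {2,5,9}; col 8 has {1,2,3,4,5,6,8,9}; box has {1,2,6} → only 7 remains.
row 4, column 4 = 5: row 4 has {1,2,3,4,6,7,8,9}; col 4 has {2,6}; box has {3,4,6,9} → only 5 remains.
row 5, column 5 = 7: row 5 has {1,2,3,4,5,6,8,9}; col 5 has {5,9}; box has {3,4,5,6,9} → only 7 remains.
row 7, column 1 = 5: row 7 has {3,4,7}; col 1 has {1,2,3,4,6,8,9}; box has {3,4,6,8} → only 5 remains.
row 8, column 2 = 1: row 8 has {2,4,5,7,8,9}; col 2 has {3,5,6,7}; box has {3,4,5,6,8} → only 1 remains.
row 8, column 9 = 6: row 8 has {1,2,4,5,7,8,9}; col 9 has {2,3,7}; box has {3,4,5,7,9} → only 6 remains.
row 9, column 1 = 7: row 9 has {3,5,6}; col 1 has {1,2,3,4,5,6,8,9}; box has {1,3,4,5,6,8} → only 7 remains.
row 8, column 5 = 3: row 8 has {1,2,4,5,6,7,8,9}; col 5 has {5,7,9}; box has {2,5,7} → only 3 remains.
row 1, column 4 = 7: in row 1, 7 can only go here (every other open cell in that row sees a 7).
row 1, column 9 = 9: in row 1, 9 can only go here (every other open cell in that row sees a 9).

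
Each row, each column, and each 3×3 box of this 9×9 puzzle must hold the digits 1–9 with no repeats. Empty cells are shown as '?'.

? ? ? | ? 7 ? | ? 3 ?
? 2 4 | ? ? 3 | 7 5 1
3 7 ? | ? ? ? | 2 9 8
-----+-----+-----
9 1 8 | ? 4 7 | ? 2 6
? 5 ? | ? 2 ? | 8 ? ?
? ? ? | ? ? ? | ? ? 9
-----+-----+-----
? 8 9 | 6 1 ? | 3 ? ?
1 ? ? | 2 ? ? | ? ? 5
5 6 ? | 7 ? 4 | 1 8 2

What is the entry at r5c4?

r1c2 = 9: row 1 has {3,7}; col 2 has {1,2,5,6,7,8}; box has {2,3,4,7} → only 9 remains.
r1c9 = 4: row 1 has {3,7,9}; col 9 has {1,2,5,6,8,9}; box has {1,2,3,5,7,8,9} → only 4 remains.
r4c7 = 5: row 4 has {1,2,4,6,7,8,9}; col 7 has {1,2,3,7,8}; box has {2,6,8,9} → only 5 remains.
r6c7 = 4: row 6 has {9}; col 7 has {1,2,3,5,7,8}; box has {2,5,6,8,9} → only 4 remains.
r7c6 = 5: row 7 has {1,3,6,8,9}; col 6 has {3,4,7}; box has {1,2,4,6,7} → only 5 remains.
r7c9 = 7: row 7 has {1,3,5,6,8,9}; col 9 has {1,2,4,5,6,8,9}; box has {1,2,3,5,8} → only 7 remains.
r9c3 = 3: row 9 has {1,2,4,5,6,7,8}; col 3 has {4,8,9}; box has {1,5,6,8,9} → only 3 remains.
r9c5 = 9: row 9 has {1,2,3,4,5,6,7,8}; col 5 has {1,2,4,7}; box has {1,2,4,5,6,7} → only 9 remains.
r1c7 = 6: row 1 has {3,4,7,9}; col 7 has {1,2,3,4,5,7,8}; box has {1,2,3,4,5,7,8,9} → only 6 remains.
r4c4 = 3: row 4 has {1,2,4,5,6,7,8,9}; col 4 has {2,6,7}; box has {2,4,7} → only 3 remains.
r5c9 = 3: row 5 has {2,5,8}; col 9 has {1,2,4,5,6,7,8,9}; box has {2,4,5,6,8,9} → only 3 remains.
r6c2 = 3: row 6 has {4,9}; col 2 has {1,2,5,6,7,8,9}; box has {1,5,8,9} → only 3 remains.
r7c8 = 4: row 7 has {1,3,5,6,7,8,9}; col 8 has {2,3,5,8,9}; box has {1,2,3,5,7,8} → only 4 remains.
r8c2 = 4: row 8 has {1,2,5}; col 2 has {1,2,3,5,6,7,8,9}; box has {1,3,5,6,8,9} → only 4 remains.
r8c3 = 7: row 8 has {1,2,4,5}; col 3 has {3,4,8,9}; box has {1,3,4,5,6,8,9} → only 7 remains.
r8c6 = 8: row 8 has {1,2,4,5,7}; col 6 has {3,4,5,7}; box has {1,2,4,5,6,7,9} → only 8 remains.
r8c7 = 9: row 8 has {1,2,4,5,7,8}; col 7 has {1,2,3,4,5,6,7,8}; box has {1,2,3,4,5,7,8} → only 9 remains.
r8c8 = 6: row 8 has {1,2,4,5,7,8,9}; col 8 has {2,3,4,5,8,9}; box has {1,2,3,4,5,7,8,9} → only 6 remains.
r1c1 = 8: row 1 has {3,4,6,7,9}; col 1 has {1,3,5,9}; box has {2,3,4,7,9} → only 8 remains.
r2c1 = 6: row 2 has {1,2,3,4,5,7}; col 1 has {1,3,5,8,9}; box has {2,3,4,7,8,9} → only 6 remains.
r2c5 = 8: row 2 has {1,2,3,4,5,6,7}; col 5 has {1,2,4,7,9}; box has {3,7} → only 8 remains.
r5c3 = 6: row 5 has {2,3,5,8}; col 3 has {3,4,7,8,9}; box has {1,3,5,8,9} → only 6 remains.
r6c3 = 2: row 6 has {3,4,9}; col 3 has {3,4,6,7,8,9}; box has {1,3,5,6,8,9} → only 2 remains.
r7c1 = 2: row 7 has {1,3,4,5,6,7,8,9}; col 1 has {1,3,5,6,8,9}; box has {1,3,4,5,6,7,8,9} → only 2 remains.
r8c5 = 3: row 8 has {1,2,4,5,6,7,8,9}; col 5 has {1,2,4,7,8,9}; box has {1,2,4,5,6,7,8,9} → only 3 remains.
r2c4 = 9: row 2 has {1,2,3,4,5,6,7,8}; col 4 has {2,3,6,7}; box has {3,7,8} → only 9 remains.
r5c4 = 1: row 5 has {2,3,5,6,8}; col 4 has {2,3,6,7,9}; box has {2,3,4,7} → only 1 remains.

1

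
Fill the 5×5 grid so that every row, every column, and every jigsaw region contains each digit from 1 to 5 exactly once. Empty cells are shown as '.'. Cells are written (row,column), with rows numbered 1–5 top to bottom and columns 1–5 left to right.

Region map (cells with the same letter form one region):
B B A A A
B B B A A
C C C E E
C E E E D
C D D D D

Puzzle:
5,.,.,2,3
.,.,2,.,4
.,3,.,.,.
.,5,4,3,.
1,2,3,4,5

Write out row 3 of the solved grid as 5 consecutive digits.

43512

(1,3) = 1: row 1 has {2,3,5}; col 3 has {2,3,4}; region has {2,3,4} → only 1 remains.
(2,1) = 3: row 2 has {2,4}; col 1 has {1,5}; region has {2,5} → only 3 remains.
(2,2) = 1: row 2 has {2,3,4}; col 2 has {2,3,5}; region has {2,3,5} → only 1 remains.
(2,4) = 5: row 2 has {1,2,3,4}; col 4 has {2,3,4}; region has {1,2,3,4} → only 5 remains.
(3,3) = 5: row 3 has {3}; col 3 has {1,2,3,4}; region has {1,3} → only 5 remains.
(3,4) = 1: row 3 has {3,5}; col 4 has {2,3,4,5}; region has {3,4,5} → only 1 remains.
(3,5) = 2: row 3 has {1,3,5}; col 5 has {3,4,5}; region has {1,3,4,5} → only 2 remains.
(4,1) = 2: row 4 has {3,4,5}; col 1 has {1,3,5}; region has {1,3,5} → only 2 remains.
(4,5) = 1: row 4 has {2,3,4,5}; col 5 has {2,3,4,5}; region has {2,3,4,5} → only 1 remains.
(1,2) = 4: row 1 has {1,2,3,5}; col 2 has {1,2,3,5}; region has {1,2,3,5} → only 4 remains.
(3,1) = 4: row 3 has {1,2,3,5}; col 1 has {1,2,3,5}; region has {1,2,3,5} → only 4 remains.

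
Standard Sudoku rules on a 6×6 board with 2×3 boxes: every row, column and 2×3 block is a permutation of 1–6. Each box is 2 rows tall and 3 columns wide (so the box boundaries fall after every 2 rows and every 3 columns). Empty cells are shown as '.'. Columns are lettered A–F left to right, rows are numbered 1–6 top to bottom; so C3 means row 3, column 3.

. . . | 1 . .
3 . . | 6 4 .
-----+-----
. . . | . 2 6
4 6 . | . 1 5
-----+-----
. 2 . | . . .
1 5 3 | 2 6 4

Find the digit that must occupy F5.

B1 = 4: row 1 has {1}; col 2 has {2,5,6}; box has {3} → only 4 remains.
B2 = 1: row 2 has {3,4,6}; col 2 has {2,4,5,6}; box has {3,4} → only 1 remains.
F2 = 2: row 2 has {1,3,4,6}; col 6 has {4,5,6}; box has {1,4,6} → only 2 remains.
A3 = 5: row 3 has {2,6}; col 1 has {1,3,4}; box has {4,6} → only 5 remains.
B3 = 3: row 3 has {2,5,6}; col 2 has {1,2,4,5,6}; box has {4,5,6} → only 3 remains.
C3 = 1: row 3 has {2,3,5,6}; col 3 has {3}; box has {3,4,5,6} → only 1 remains.
D3 = 4: row 3 has {1,2,3,5,6}; col 4 has {1,2,6}; box has {1,2,5,6} → only 4 remains.
C4 = 2: row 4 has {1,4,5,6}; col 3 has {1,3}; box has {1,3,4,5,6} → only 2 remains.
D4 = 3: row 4 has {1,2,4,5,6}; col 4 has {1,2,4,6}; box has {1,2,4,5,6} → only 3 remains.
A5 = 6: row 5 has {2}; col 1 has {1,3,4,5}; box has {1,2,3,5} → only 6 remains.
C5 = 4: row 5 has {2,6}; col 3 has {1,2,3}; box has {1,2,3,5,6} → only 4 remains.
D5 = 5: row 5 has {2,4,6}; col 4 has {1,2,3,4,6}; box has {2,4,6} → only 5 remains.
E5 = 3: row 5 has {2,4,5,6}; col 5 has {1,2,4,6}; box has {2,4,5,6} → only 3 remains.
F5 = 1: row 5 has {2,3,4,5,6}; col 6 has {2,4,5,6}; box has {2,3,4,5,6} → only 1 remains.

1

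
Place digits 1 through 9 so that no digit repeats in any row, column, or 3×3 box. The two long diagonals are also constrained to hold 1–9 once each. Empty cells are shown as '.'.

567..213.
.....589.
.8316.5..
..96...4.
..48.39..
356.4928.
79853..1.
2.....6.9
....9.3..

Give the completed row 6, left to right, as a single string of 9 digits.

r1c5 = 8 (sole candidate).
r1c9 = 4 (sole candidate).
r2c5 = 7 (sole candidate).
r3c6 = 4 (sole candidate).
r4c7 = 7 (sole candidate).
r5c1 = 1 (sole candidate).
r5c5 = 2 (sole candidate).
r6c4 = 7: row 6 has {2,3,4,5,6,8,9}; col 4 has {1,5,6,8}; box has {2,3,4,6,8,9}; anti-diagonal has {2,4,5,8,9} → only 7 remains.
r6c9 = 1: row 6 has {2,3,4,5,6,7,8,9}; col 9 has {4,9}; box has {2,4,7,8,9} → only 1 remains.

356749281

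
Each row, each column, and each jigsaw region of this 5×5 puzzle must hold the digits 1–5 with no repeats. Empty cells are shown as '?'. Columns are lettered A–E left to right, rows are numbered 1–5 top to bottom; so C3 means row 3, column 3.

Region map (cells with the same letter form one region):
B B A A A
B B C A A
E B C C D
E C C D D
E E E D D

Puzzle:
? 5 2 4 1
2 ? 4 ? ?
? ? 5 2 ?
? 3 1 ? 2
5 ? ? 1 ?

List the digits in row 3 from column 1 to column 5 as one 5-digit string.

A1 = 3 (sole candidate).
B2 = 1 (sole candidate).
B3 = 4: row 3 has {2,5}; col 2 has {1,3,5}; region has {1,2,3,5} → only 4 remains.
E3 = 3: row 3 has {2,4,5}; col 5 has {1,2}; region has {1,2} → only 3 remains.
A4 = 4 (sole candidate).
D4 = 5 (sole candidate).
B5 = 2 (sole candidate).
C5 = 3 (sole candidate).
E5 = 4 (sole candidate).
D2 = 3 (sole candidate).
E2 = 5 (sole candidate).
A3 = 1: row 3 has {2,3,4,5}; col 1 has {2,3,4,5}; region has {2,3,4,5} → only 1 remains.

14523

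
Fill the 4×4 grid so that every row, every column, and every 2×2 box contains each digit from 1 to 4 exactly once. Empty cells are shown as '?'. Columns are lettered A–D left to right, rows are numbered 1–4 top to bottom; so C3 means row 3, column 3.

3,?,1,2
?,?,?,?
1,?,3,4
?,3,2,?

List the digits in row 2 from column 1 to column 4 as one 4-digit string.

2143

B1 = 4 (sole candidate).
A2 = 2: row 2 has {}; col 1 has {1,3}; box has {3,4} → only 2 remains.
B2 = 1: row 2 has {2}; col 2 has {3,4}; box has {2,3,4} → only 1 remains.
C2 = 4: row 2 has {1,2}; col 3 has {1,2,3}; box has {1,2} → only 4 remains.
D2 = 3: row 2 has {1,2,4}; col 4 has {2,4}; box has {1,2,4} → only 3 remains.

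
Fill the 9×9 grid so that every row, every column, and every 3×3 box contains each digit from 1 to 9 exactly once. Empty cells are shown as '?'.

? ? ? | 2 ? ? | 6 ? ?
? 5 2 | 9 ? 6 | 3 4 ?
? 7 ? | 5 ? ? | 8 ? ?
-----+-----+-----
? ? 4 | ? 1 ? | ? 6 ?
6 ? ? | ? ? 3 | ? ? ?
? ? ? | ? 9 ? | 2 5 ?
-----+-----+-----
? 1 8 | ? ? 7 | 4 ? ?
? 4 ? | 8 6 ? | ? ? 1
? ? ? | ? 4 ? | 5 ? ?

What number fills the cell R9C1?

R2C9 = 7 (sole candidate).
R3C5 = 3 (sole candidate).
R4C4 = 7 (sole candidate).
R4C7 = 9 (sole candidate).
R5C4 = 4 (sole candidate).
R5C9 = 8 (sole candidate).
R6C4 = 6 (sole candidate).
R6C6 = 8 (sole candidate).
R7C4 = 3 (sole candidate).
R8C7 = 7 (sole candidate).
R9C4 = 1 (sole candidate).
R2C5 = 8 (sole candidate).
R4C9 = 3 (sole candidate).
R5C7 = 1 (sole candidate).
R5C8 = 7 (sole candidate).
R6C2 = 3 (sole candidate).
R6C9 = 4 (sole candidate).
R1C5 = 7 (sole candidate).
R2C1 = 1 (sole candidate).
R6C1 = 7 (sole candidate).
R6C3 = 1 (sole candidate).
R1C9 = 5 (hidden single in row 1).
R3C3 = 6 (hidden single in row 3).
R7C9 = 6 (hidden single in row 7).
R9C2 = 6 (hidden single in row 9).
R9C3 = 7 (hidden single in row 9).
R9C8 = 8 (hidden single in row 9).
R9C1 = 3: in row 9, 3 can only go here (every other open cell in that row sees a 3).

3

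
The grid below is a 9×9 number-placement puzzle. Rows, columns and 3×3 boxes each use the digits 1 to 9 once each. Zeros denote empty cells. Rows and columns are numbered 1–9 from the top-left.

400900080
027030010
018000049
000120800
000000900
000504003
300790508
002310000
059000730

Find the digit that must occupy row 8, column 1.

8

row 2, column 7 = 6: row 2 has {1,2,3,7}; col 7 has {5,7,8,9}; box has {1,4,8,9} → only 6 remains.
row 2, column 9 = 5: row 2 has {1,2,3,6,7}; col 9 has {3,8,9}; box has {1,4,6,8,9} → only 5 remains.
row 8, column 7 = 4: row 8 has {1,2,3}; col 7 has {5,6,7,8,9}; box has {3,5,7,8} → only 4 remains.
row 8, column 9 = 6: row 8 has {1,2,3,4}; col 9 has {3,5,8,9}; box has {3,4,5,7,8} → only 6 remains.
row 2, column 1 = 9: row 2 has {1,2,3,5,6,7}; col 1 has {3,4}; box has {1,2,4,7,8} → only 9 remains.
row 2, column 6 = 8: row 2 has {1,2,3,5,6,7,9}; col 6 has {4}; box has {3,9} → only 8 remains.
row 7, column 8 = 2: row 7 has {3,5,7,8,9}; col 8 has {1,3,4,8}; box has {3,4,5,6,7,8} → only 2 remains.
row 8, column 6 = 5: row 8 has {1,2,3,4,6}; col 6 has {4,8}; box has {1,3,7,9} → only 5 remains.
row 8, column 8 = 9: row 8 has {1,2,3,4,5,6}; col 8 has {1,2,3,4,8}; box has {2,3,4,5,6,7,8} → only 9 remains.
row 9, column 9 = 1: row 9 has {3,5,7,9}; col 9 has {3,5,6,8,9}; box has {2,3,4,5,6,7,8,9} → only 1 remains.
row 2, column 4 = 4: row 2 has {1,2,3,5,6,7,8,9}; col 4 has {1,3,5,7,9}; box has {3,8,9} → only 4 remains.
row 7, column 6 = 6: row 7 has {2,3,5,7,8,9}; col 6 has {4,5,8}; box has {1,3,5,7,9} → only 6 remains.
row 9, column 6 = 2: row 9 has {1,3,5,7,9}; col 6 has {4,5,6,8}; box has {1,3,5,6,7,9} → only 2 remains.
row 3, column 6 = 7: row 3 has {1,4,8,9}; col 6 has {2,4,5,6,8}; box has {3,4,8,9} → only 7 remains.
row 5, column 6 = 3: row 5 has {9}; col 6 has {2,4,5,6,7,8}; box has {1,2,4,5} → only 3 remains.
row 7, column 2 = 4: row 7 has {2,3,5,6,7,8,9}; col 2 has {1,2,5}; box has {2,3,5,9} → only 4 remains.
row 7, column 3 = 1: row 7 has {2,3,4,5,6,7,8,9}; col 3 has {2,7,8,9}; box has {2,3,4,5,9} → only 1 remains.
row 9, column 4 = 8: row 9 has {1,2,3,5,7,9}; col 4 has {1,3,4,5,7,9}; box has {1,2,3,5,6,7,9} → only 8 remains.
row 9, column 5 = 4: row 9 has {1,2,3,5,7,8,9}; col 5 has {1,2,3,9}; box has {1,2,3,5,6,7,8,9} → only 4 remains.
row 1, column 6 = 1: row 1 has {4,8,9}; col 6 has {2,3,4,5,6,7,8}; box has {3,4,7,8,9} → only 1 remains.
row 4, column 6 = 9: row 4 has {1,2,8}; col 6 has {1,2,3,4,5,6,7,8}; box has {1,2,3,4,5} → only 9 remains.
row 5, column 4 = 6: row 5 has {3,9}; col 4 has {1,3,4,5,7,8,9}; box has {1,2,3,4,5,9} → only 6 remains.
row 6, column 3 = 6: row 6 has {3,4,5}; col 3 has {1,2,7,8,9}; box has {} → only 6 remains.
row 6, column 8 = 7: row 6 has {3,4,5,6}; col 8 has {1,2,3,4,8,9}; box has {3,8,9} → only 7 remains.
row 9, column 1 = 6: row 9 has {1,2,3,4,5,7,8,9}; col 1 has {3,4,9}; box has {1,2,3,4,5,9} → only 6 remains.
row 3, column 1 = 5: row 3 has {1,4,7,8,9}; col 1 has {3,4,6,9}; box has {1,2,4,7,8,9} → only 5 remains.
row 3, column 4 = 2: row 3 has {1,4,5,7,8,9}; col 4 has {1,3,4,5,6,7,8,9}; box has {1,3,4,7,8,9} → only 2 remains.
row 3, column 5 = 6: row 3 has {1,2,4,5,7,8,9}; col 5 has {1,2,3,4,9}; box has {1,2,3,4,7,8,9} → only 6 remains.
row 3, column 7 = 3: row 3 has {1,2,4,5,6,7,8,9}; col 7 has {4,5,6,7,8,9}; box has {1,4,5,6,8,9} → only 3 remains.
row 4, column 1 = 7: row 4 has {1,2,8,9}; col 1 has {3,4,5,6,9}; box has {6} → only 7 remains.
row 4, column 2 = 3: row 4 has {1,2,7,8,9}; col 2 has {1,2,4,5}; box has {6,7} → only 3 remains.
row 4, column 9 = 4: row 4 has {1,2,3,7,8,9}; col 9 has {1,3,5,6,8,9}; box has {3,7,8,9} → only 4 remains.
row 5, column 2 = 8: row 5 has {3,6,9}; col 2 has {1,2,3,4,5}; box has {3,6,7} → only 8 remains.
row 5, column 5 = 7: row 5 has {3,6,8,9}; col 5 has {1,2,3,4,6,9}; box has {1,2,3,4,5,6,9} → only 7 remains.
row 5, column 8 = 5: row 5 has {3,6,7,8,9}; col 8 has {1,2,3,4,7,8,9}; box has {3,4,7,8,9} → only 5 remains.
row 5, column 9 = 2: row 5 has {3,5,6,7,8,9}; col 9 has {1,3,4,5,6,8,9}; box has {3,4,5,7,8,9} → only 2 remains.
row 6, column 2 = 9: row 6 has {3,4,5,6,7}; col 2 has {1,2,3,4,5,8}; box has {3,6,7,8} → only 9 remains.
row 6, column 5 = 8: row 6 has {3,4,5,6,7,9}; col 5 has {1,2,3,4,6,7,9}; box has {1,2,3,4,5,6,7,9} → only 8 remains.
row 6, column 7 = 1: row 6 has {3,4,5,6,7,8,9}; col 7 has {3,4,5,6,7,8,9}; box has {2,3,4,5,7,8,9} → only 1 remains.
row 8, column 1 = 8: row 8 has {1,2,3,4,5,6,9}; col 1 has {3,4,5,6,7,9}; box has {1,2,3,4,5,6,9} → only 8 remains.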